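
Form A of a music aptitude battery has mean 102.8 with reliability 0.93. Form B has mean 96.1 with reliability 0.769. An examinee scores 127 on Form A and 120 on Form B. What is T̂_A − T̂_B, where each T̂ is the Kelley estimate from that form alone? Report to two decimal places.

T̂_A = 0.93(127) + 0.07(102.8) = 125.3060
T̂_B = 0.769(120) + 0.231(96.1) = 114.4791
T̂_A − T̂_B = 10.8269

10.83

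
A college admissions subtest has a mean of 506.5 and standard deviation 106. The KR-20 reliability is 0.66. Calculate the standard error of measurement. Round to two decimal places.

SEM = SD · √(1 − ρ) = 106 × √0.34 = 106 × 0.5831 = 61.808

61.81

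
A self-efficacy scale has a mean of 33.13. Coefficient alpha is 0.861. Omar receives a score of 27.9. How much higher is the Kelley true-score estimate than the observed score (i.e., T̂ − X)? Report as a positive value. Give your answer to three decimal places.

0.727

Regress the observed score toward the mean by the unreliability: T̂ = 0.861·27.9 + 0.139·33.13 = 24.0219 + 4.60507 = 28.62697.
T̂ − X = 28.6270 − 27.9 = 0.7270 → 0.727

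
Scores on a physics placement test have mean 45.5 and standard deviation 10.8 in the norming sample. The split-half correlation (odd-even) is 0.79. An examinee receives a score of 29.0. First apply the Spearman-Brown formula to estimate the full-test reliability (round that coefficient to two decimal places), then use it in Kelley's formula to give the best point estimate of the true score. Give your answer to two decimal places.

30.98

Spearman-Brown: ρ = 2r/(1 + r) = 2(0.79)/(1 + 0.79) = 1.580/1.79 = 0.8827 → 0.88
T̂ = 0.88(29.0) + 0.12(45.5) = 25.520 + 5.460 = 30.980 → 30.98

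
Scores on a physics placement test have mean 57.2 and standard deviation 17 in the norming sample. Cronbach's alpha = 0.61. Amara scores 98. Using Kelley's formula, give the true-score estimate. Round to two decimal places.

82.09

Regress the observed score toward the mean by the unreliability: T̂ = 0.61·98 + 0.39·57.2 = 59.78 + 22.308 = 82.088.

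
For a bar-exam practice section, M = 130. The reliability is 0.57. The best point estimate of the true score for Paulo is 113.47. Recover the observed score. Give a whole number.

T̂ = ρX + (1 − ρ)μ  ⇒  X = (T̂ − (1 − ρ)μ) / ρ
X = (113.47 − 0.43 × 130) / 0.57 = (113.47 − 55.90) / 0.57 = 57.57 / 0.57 = 101.00

101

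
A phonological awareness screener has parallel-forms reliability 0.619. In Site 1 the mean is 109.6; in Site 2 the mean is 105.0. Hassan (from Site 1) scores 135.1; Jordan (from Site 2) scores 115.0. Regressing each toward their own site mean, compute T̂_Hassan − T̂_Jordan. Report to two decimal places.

14.19

T̂_Hassan = 0.619(135.1) + 0.381(109.6) = 125.3845
T̂_Jordan = 0.619(115.0) + 0.381(105.0) = 111.1900
Difference = 125.3845 − 111.1900 = 14.1945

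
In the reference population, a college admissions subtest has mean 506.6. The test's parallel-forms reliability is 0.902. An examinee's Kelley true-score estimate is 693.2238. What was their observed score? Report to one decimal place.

T̂ = ρX + (1 − ρ)μ  ⇒  X = (T̂ − (1 − ρ)μ) / ρ
X = (693.2238 − 0.098 × 506.6) / 0.902 = (693.2238 − 49.6468) / 0.902 = 643.5770 / 0.902 = 713.500

713.5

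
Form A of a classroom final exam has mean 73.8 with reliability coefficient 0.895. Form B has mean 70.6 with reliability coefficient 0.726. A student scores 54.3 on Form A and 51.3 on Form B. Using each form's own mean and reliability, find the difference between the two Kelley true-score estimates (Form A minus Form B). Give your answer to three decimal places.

T̂_A = 0.895(54.3) + 0.105(73.8) = 56.34750
T̂_B = 0.726(51.3) + 0.274(70.6) = 56.58820
T̂_A − T̂_B = -0.24070

-0.241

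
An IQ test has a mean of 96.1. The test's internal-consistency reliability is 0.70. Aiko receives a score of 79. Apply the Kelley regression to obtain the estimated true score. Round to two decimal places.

84.13

T̂ = 0.70(79) + 0.30(96.1) = 55.30 + 28.830 = 84.130 → 84.13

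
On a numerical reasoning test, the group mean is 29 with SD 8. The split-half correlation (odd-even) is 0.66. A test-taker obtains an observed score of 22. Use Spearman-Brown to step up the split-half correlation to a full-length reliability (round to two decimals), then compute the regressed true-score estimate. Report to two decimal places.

Spearman-Brown: ρ = 2r/(1 + r) = 2(0.66)/(1 + 0.66) = 1.320/1.66 = 0.7952 → 0.80
T̂ = 0.80(22) + 0.20(29) = 17.60 + 5.80 = 23.400 → 23.40

23.40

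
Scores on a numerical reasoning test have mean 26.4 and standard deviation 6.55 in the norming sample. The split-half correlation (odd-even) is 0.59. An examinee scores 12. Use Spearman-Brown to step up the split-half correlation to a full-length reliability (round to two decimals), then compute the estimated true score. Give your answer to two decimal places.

Spearman-Brown: ρ = 2r/(1 + r) = 2(0.59)/(1 + 0.59) = 1.180/1.59 = 0.7421 → 0.74
T̂ = 0.74(12) + 0.26(26.4) = 8.88 + 6.864 = 15.744 → 15.74

15.74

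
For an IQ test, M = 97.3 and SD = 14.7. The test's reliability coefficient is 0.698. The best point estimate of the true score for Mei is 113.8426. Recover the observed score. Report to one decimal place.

121.0

T̂ = ρX + (1 − ρ)μ  ⇒  X = (T̂ − (1 − ρ)μ) / ρ
X = (113.8426 − 0.302 × 97.3) / 0.698 = (113.8426 − 29.3846) / 0.698 = 84.4580 / 0.698 = 121.000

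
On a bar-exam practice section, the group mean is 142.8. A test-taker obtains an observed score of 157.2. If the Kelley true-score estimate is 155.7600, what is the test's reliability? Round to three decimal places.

T̂ = ρX + (1 − ρ)μ  ⇒  T̂ − μ = ρ(X − μ)
ρ = (T̂ − μ)/(X − μ) = (155.7600 − 142.8) / (157.2 − 142.8) = 12.9600 / 14.4 = 0.90000

0.900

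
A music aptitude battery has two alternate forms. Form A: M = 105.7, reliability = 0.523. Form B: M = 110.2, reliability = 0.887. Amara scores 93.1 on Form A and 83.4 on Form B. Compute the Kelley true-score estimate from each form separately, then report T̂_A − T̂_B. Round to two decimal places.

T̂_A = 0.523(93.1) + 0.477(105.7) = 99.1102
T̂_B = 0.887(83.4) + 0.113(110.2) = 86.4284
T̂_A − T̂_B = 12.6818

12.68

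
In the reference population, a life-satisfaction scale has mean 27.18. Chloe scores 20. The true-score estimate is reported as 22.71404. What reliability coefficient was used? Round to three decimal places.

0.622

T̂ = ρX + (1 − ρ)μ  ⇒  T̂ − μ = ρ(X − μ)
ρ = (T̂ − μ)/(X − μ) = (22.71404 − 27.18) / (20 − 27.18) = -4.46596 / -7.18 = 0.62200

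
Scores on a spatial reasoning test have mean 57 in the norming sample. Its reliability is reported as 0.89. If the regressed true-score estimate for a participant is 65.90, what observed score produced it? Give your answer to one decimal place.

67.0

T̂ = ρX + (1 − ρ)μ  ⇒  X = (T̂ − (1 − ρ)μ) / ρ
X = (65.90 − 0.11 × 57) / 0.89 = (65.90 − 6.27) / 0.89 = 59.63 / 0.89 = 67.000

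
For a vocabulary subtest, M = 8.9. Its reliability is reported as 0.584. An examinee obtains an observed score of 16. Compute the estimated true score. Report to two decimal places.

T̂ = ρX + (1 − ρ)μ
  = 0.584 × 16 + 0.416 × 8.9
  = 9.344 + 3.7024
  = 13.046
  ≈ 13.05

13.05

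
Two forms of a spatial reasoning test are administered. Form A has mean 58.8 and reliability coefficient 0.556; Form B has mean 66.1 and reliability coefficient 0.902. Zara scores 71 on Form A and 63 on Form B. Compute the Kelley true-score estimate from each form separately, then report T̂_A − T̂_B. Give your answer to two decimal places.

2.28

T̂_A = 0.556(71) + 0.444(58.8) = 65.5832
T̂_B = 0.902(63) + 0.098(66.1) = 63.3038
T̂_A − T̂_B = 2.2794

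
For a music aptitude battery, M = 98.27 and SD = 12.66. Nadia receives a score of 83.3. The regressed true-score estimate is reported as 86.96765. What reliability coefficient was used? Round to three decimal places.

0.755

T̂ = ρX + (1 − ρ)μ  ⇒  T̂ − μ = ρ(X − μ)
ρ = (T̂ − μ)/(X − μ) = (86.96765 − 98.27) / (83.3 − 98.27) = -11.30235 / -14.97 = 0.75500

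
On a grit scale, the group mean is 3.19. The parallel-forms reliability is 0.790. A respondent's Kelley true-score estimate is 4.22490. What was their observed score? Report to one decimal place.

T̂ = ρX + (1 − ρ)μ  ⇒  X = (T̂ − (1 − ρ)μ) / ρ
X = (4.22490 − 0.210 × 3.19) / 0.790 = (4.22490 − 0.66990) / 0.790 = 3.55500 / 0.790 = 4.500

4.5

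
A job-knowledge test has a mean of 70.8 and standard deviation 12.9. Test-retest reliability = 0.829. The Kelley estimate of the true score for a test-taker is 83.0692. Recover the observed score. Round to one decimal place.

85.6

T̂ = ρX + (1 − ρ)μ  ⇒  X = (T̂ − (1 − ρ)μ) / ρ
X = (83.0692 − 0.171 × 70.8) / 0.829 = (83.0692 − 12.1068) / 0.829 = 70.9624 / 0.829 = 85.600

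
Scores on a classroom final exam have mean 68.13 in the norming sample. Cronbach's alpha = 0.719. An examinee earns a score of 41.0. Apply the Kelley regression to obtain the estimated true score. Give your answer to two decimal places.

T̂ = 0.719(41.0) + 0.281(68.13) = 29.4790 + 19.14453 = 48.624 → 48.62

48.62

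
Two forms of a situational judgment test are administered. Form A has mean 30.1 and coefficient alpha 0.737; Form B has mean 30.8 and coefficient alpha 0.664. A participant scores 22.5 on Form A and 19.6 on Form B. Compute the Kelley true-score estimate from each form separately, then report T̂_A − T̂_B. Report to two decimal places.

1.14

T̂_A = 0.737(22.5) + 0.263(30.1) = 24.4988
T̂_B = 0.664(19.6) + 0.336(30.8) = 23.3632
T̂_A − T̂_B = 1.1356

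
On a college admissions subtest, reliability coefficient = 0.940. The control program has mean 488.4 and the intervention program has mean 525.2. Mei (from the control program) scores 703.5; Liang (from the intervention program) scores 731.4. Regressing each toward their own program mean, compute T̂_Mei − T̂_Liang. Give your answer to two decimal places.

-28.43

T̂_Mei = 0.940(703.5) + 0.060(488.4) = 690.5940
T̂_Liang = 0.940(731.4) + 0.060(525.2) = 719.0280
Difference = 690.5940 − 719.0280 = -28.4340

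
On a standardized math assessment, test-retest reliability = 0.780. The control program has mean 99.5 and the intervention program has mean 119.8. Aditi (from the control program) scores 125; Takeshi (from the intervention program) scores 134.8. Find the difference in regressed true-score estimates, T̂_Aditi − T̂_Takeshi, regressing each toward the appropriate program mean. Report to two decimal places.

T̂_Aditi = 0.780(125) + 0.220(99.5) = 119.3900
T̂_Takeshi = 0.780(134.8) + 0.220(119.8) = 131.5000
Difference = 119.3900 − 131.5000 = -12.1100

-12.11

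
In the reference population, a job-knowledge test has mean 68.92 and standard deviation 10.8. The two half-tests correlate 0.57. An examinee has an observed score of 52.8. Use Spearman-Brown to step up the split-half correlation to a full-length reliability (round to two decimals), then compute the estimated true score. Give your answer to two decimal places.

Spearman-Brown: ρ = 2r/(1 + r) = 2(0.57)/(1 + 0.57) = 1.140/1.57 = 0.7261 → 0.73
T̂ = 0.73(52.8) + 0.27(68.92) = 38.544 + 18.6084 = 57.152 → 57.15

57.15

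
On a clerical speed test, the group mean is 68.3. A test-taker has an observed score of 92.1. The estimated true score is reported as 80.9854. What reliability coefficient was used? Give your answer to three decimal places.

T̂ = ρX + (1 − ρ)μ  ⇒  T̂ − μ = ρ(X − μ)
ρ = (T̂ − μ)/(X − μ) = (80.9854 − 68.3) / (92.1 − 68.3) = 12.6854 / 23.8 = 0.53300

0.533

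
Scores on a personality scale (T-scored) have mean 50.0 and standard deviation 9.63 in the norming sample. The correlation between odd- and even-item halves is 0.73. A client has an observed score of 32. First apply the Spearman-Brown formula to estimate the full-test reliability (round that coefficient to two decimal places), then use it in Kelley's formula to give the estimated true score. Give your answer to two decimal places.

Spearman-Brown: ρ = 2r/(1 + r) = 2(0.73)/(1 + 0.73) = 1.460/1.73 = 0.8439 → 0.84
T̂ = ρX + (1 − ρ)μ
  = 0.84 × 32 + 0.16 × 50.0
  = 26.88 + 8.000
  = 34.880
  ≈ 34.88

34.88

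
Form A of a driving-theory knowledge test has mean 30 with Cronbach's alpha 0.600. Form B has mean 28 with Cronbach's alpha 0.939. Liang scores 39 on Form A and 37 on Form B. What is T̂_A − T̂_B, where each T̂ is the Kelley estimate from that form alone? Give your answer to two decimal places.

-1.05

T̂_A = 0.600(39) + 0.400(30) = 35.4000
T̂_B = 0.939(37) + 0.061(28) = 36.4510
T̂_A − T̂_B = -1.0510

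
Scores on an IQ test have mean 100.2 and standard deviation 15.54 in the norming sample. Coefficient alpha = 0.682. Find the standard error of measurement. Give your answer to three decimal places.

SEM = SD · √(1 − ρ) = 15.54 × √0.318 = 15.54 × 0.5639 = 8.7632

8.763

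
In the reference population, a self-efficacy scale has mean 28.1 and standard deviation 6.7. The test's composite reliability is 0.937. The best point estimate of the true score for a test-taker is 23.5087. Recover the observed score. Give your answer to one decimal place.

T̂ = ρX + (1 − ρ)μ  ⇒  X = (T̂ − (1 − ρ)μ) / ρ
X = (23.5087 − 0.063 × 28.1) / 0.937 = (23.5087 − 1.7703) / 0.937 = 21.7384 / 0.937 = 23.200

23.2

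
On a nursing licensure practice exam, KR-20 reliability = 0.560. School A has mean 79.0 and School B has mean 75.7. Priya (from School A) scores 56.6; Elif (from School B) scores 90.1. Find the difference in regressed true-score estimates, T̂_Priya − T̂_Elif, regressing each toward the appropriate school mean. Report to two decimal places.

T̂_Priya = 0.560(56.6) + 0.440(79.0) = 66.4560
T̂_Elif = 0.560(90.1) + 0.440(75.7) = 83.7640
Difference = 66.4560 − 83.7640 = -17.3080

-17.31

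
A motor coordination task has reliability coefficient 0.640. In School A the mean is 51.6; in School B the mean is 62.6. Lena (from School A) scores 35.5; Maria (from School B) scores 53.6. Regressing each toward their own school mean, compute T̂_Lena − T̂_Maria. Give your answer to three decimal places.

-15.544

T̂_Lena = 0.640(35.5) + 0.360(51.6) = 41.29600
T̂_Maria = 0.640(53.6) + 0.360(62.6) = 56.84000
Difference = 41.29600 − 56.84000 = -15.54400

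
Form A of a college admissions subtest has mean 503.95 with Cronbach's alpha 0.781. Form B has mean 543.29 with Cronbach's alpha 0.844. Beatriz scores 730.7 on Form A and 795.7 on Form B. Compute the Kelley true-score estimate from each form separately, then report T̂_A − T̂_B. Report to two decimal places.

-75.28

T̂_A = 0.781(730.7) + 0.219(503.95) = 681.0418
T̂_B = 0.844(795.7) + 0.156(543.29) = 756.3240
T̂_A − T̂_B = -75.2823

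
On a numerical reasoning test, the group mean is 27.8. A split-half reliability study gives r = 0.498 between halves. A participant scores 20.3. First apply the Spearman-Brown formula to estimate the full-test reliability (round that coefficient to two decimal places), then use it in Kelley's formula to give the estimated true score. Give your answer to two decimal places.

Spearman-Brown: ρ = 2r/(1 + r) = 2(0.498)/(1 + 0.498) = 0.9960/1.498 = 0.6649 → 0.66
Weight the observed score by reliability and the mean by (1 − reliability): T̂ = 0.66·20.3 + 0.34·27.8 = 13.398 + 9.452 = 22.850.

22.85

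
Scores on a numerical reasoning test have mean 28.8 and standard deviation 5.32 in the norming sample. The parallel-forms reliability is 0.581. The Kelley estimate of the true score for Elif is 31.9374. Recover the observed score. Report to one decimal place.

34.2

T̂ = ρX + (1 − ρ)μ  ⇒  X = (T̂ − (1 − ρ)μ) / ρ
X = (31.9374 − 0.419 × 28.8) / 0.581 = (31.9374 − 12.0672) / 0.581 = 19.8702 / 0.581 = 34.200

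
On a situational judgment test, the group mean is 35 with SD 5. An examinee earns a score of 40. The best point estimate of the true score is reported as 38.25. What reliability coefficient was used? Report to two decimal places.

0.65

T̂ = ρX + (1 − ρ)μ  ⇒  T̂ − μ = ρ(X − μ)
ρ = (T̂ − μ)/(X − μ) = (38.25 − 35) / (40 − 35) = 3.25 / 5.0 = 0.6500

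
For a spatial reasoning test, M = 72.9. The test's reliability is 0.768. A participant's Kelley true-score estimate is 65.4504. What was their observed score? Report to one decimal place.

T̂ = ρX + (1 − ρ)μ  ⇒  X = (T̂ − (1 − ρ)μ) / ρ
X = (65.4504 − 0.232 × 72.9) / 0.768 = (65.4504 − 16.9128) / 0.768 = 48.5376 / 0.768 = 63.200

63.2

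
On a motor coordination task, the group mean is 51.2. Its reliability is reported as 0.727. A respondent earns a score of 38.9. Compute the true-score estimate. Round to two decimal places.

42.26

T̂ = 0.727(38.9) + 0.273(51.2) = 28.2803 + 13.9776 = 42.258 → 42.26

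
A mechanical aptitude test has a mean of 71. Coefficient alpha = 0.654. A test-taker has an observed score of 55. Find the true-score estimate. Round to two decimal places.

60.54

Kelley's formula gives T̂ = 0.654·55 + 0.346·71 = 35.970 + 24.566 = 60.536.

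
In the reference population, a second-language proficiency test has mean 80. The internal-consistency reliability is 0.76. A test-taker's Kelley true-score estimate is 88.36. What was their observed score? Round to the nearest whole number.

91

T̂ = ρX + (1 − ρ)μ  ⇒  X = (T̂ − (1 − ρ)μ) / ρ
X = (88.36 − 0.24 × 80) / 0.76 = (88.36 − 19.20) / 0.76 = 69.16 / 0.76 = 91.00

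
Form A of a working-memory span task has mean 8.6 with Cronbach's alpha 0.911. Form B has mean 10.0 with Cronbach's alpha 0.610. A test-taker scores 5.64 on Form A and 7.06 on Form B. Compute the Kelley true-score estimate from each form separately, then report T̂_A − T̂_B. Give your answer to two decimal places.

T̂_A = 0.911(5.64) + 0.089(8.6) = 5.9034
T̂_B = 0.610(7.06) + 0.390(10.0) = 8.2066
T̂_A − T̂_B = -2.3032

-2.30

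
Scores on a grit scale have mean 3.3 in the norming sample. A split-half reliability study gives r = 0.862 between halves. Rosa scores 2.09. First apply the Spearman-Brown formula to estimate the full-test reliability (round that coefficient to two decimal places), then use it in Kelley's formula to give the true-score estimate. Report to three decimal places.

2.175

Spearman-Brown: ρ = 2r/(1 + r) = 2(0.862)/(1 + 0.862) = 1.7240/1.862 = 0.9259 → 0.93
Regress the observed score toward the mean by the unreliability: T̂ = 0.93·2.09 + 0.07·3.3 = 1.9437 + 0.231 = 2.1747.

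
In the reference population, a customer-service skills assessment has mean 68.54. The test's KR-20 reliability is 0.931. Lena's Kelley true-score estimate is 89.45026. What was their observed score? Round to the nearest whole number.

T̂ = ρX + (1 − ρ)μ  ⇒  X = (T̂ − (1 − ρ)μ) / ρ
X = (89.45026 − 0.069 × 68.54) / 0.931 = (89.45026 − 4.72926) / 0.931 = 84.72100 / 0.931 = 91.00

91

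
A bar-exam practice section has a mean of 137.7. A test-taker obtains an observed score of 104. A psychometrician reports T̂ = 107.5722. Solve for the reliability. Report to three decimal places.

0.894

T̂ = ρX + (1 − ρ)μ  ⇒  T̂ − μ = ρ(X − μ)
ρ = (T̂ − μ)/(X − μ) = (107.5722 − 137.7) / (104 − 137.7) = -30.1278 / -33.7 = 0.89400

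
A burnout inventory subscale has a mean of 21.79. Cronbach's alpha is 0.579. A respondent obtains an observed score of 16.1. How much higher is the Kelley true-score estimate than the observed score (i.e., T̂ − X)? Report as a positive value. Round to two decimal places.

2.40

Kelley's formula gives T̂ = 0.579·16.1 + 0.421·21.79 = 9.3219 + 9.17359 = 18.4955.
T̂ − X = 18.495 − 16.1 = 2.395 → 2.40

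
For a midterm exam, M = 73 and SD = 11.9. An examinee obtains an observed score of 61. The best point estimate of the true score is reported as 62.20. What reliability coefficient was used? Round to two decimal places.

0.90

T̂ = ρX + (1 − ρ)μ  ⇒  T̂ − μ = ρ(X − μ)
ρ = (T̂ − μ)/(X − μ) = (62.20 − 73) / (61 − 73) = -10.80 / -12.0 = 0.9000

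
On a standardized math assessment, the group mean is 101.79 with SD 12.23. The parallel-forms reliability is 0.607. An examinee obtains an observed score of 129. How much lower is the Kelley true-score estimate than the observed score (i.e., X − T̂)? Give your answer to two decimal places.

T̂ = ρX + (1 − ρ)μ
  = 0.607 × 129 + 0.393 × 101.79
  = 78.303 + 40.00347
  = 118.3065
  ≈ 118.306
X − T̂ = 129 − 118.306 = 10.694 → 10.69

10.69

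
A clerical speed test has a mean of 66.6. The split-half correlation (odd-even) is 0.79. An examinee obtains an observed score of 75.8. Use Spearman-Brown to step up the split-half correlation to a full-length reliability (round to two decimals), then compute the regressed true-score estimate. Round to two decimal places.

74.70

Spearman-Brown: ρ = 2r/(1 + r) = 2(0.79)/(1 + 0.79) = 1.580/1.79 = 0.8827 → 0.88
T̂ = ρX + (1 − ρ)μ
  = 0.88 × 75.8 + 0.12 × 66.6
  = 66.704 + 7.992
  = 74.696
  ≈ 74.70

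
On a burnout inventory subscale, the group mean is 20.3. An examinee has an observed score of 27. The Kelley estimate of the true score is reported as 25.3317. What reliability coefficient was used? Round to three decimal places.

T̂ = ρX + (1 − ρ)μ  ⇒  T̂ − μ = ρ(X − μ)
ρ = (T̂ − μ)/(X − μ) = (25.3317 − 20.3) / (27 − 20.3) = 5.0317 / 6.7 = 0.75100

0.751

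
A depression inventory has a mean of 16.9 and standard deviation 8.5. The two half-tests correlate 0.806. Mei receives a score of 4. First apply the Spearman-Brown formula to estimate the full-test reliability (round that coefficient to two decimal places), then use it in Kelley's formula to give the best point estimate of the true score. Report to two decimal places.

Spearman-Brown: ρ = 2r/(1 + r) = 2(0.806)/(1 + 0.806) = 1.6120/1.806 = 0.8926 → 0.89
T̂ = 0.89(4) + 0.11(16.9) = 3.56 + 1.859 = 5.419 → 5.42

5.42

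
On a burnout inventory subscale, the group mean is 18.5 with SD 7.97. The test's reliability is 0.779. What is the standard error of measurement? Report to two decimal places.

SEM = SD · √(1 − ρ) = 7.97 × √0.221 = 7.97 × 0.4701 = 3.747

3.75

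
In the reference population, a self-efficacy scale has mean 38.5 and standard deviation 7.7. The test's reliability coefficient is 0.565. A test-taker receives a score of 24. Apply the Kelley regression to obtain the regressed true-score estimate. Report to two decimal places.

30.31

Regress the observed score toward the mean by the unreliability: T̂ = 0.565·24 + 0.435·38.5 = 13.560 + 16.7475 = 30.307.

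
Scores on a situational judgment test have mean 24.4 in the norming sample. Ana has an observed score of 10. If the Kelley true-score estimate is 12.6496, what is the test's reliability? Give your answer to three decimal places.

T̂ = ρX + (1 − ρ)μ  ⇒  T̂ − μ = ρ(X − μ)
ρ = (T̂ − μ)/(X − μ) = (12.6496 − 24.4) / (10 − 24.4) = -11.7504 / -14.4 = 0.81600

0.816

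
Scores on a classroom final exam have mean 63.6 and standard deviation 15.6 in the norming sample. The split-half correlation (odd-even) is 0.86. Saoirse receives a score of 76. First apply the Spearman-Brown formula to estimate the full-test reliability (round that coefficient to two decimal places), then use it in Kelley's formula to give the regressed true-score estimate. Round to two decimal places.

Spearman-Brown: ρ = 2r/(1 + r) = 2(0.86)/(1 + 0.86) = 1.720/1.86 = 0.9247 → 0.92
T̂ = 0.92(76) + 0.08(63.6) = 69.92 + 5.088 = 75.008 → 75.01

75.01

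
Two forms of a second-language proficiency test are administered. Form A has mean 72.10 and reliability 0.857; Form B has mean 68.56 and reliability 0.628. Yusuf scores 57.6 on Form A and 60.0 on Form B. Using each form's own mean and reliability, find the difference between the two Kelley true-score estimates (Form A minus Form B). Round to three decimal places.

-3.511

T̂_A = 0.857(57.6) + 0.143(72.10) = 59.67350
T̂_B = 0.628(60.0) + 0.372(68.56) = 63.18432
T̂_A − T̂_B = -3.51082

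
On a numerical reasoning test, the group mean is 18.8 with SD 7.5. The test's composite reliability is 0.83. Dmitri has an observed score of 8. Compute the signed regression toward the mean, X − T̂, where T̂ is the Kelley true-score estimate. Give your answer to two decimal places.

T̂ = ρX + (1 − ρ)μ
  = 0.83 × 8 + 0.17 × 18.8
  = 6.64 + 3.196
  = 9.8360
  ≈ 9.836
X − T̂ = 8 − 9.836 = -1.836 → -1.84

-1.84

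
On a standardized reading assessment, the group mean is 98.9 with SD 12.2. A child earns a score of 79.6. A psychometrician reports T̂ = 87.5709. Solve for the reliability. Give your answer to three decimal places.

T̂ = ρX + (1 − ρ)μ  ⇒  T̂ − μ = ρ(X − μ)
ρ = (T̂ − μ)/(X − μ) = (87.5709 − 98.9) / (79.6 − 98.9) = -11.3291 / -19.3 = 0.58700

0.587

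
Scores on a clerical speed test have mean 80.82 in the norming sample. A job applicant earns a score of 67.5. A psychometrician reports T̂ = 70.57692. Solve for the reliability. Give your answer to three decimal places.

T̂ = ρX + (1 − ρ)μ  ⇒  T̂ − μ = ρ(X − μ)
ρ = (T̂ − μ)/(X − μ) = (70.57692 − 80.82) / (67.5 − 80.82) = -10.24308 / -13.32 = 0.76900

0.769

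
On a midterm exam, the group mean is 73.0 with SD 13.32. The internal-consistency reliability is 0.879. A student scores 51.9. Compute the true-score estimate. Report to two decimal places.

T̂ = ρX + (1 − ρ)μ
  = 0.879 × 51.9 + 0.121 × 73.0
  = 45.6201 + 8.8330
  = 54.453
  ≈ 54.45

54.45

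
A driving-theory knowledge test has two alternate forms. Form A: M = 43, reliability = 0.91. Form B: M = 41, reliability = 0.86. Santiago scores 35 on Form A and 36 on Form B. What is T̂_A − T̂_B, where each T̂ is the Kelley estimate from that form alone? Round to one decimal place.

-1.0

T̂_A = 0.91(35) + 0.09(43) = 35.720
T̂_B = 0.86(36) + 0.14(41) = 36.700
T̂_A − T̂_B = -0.980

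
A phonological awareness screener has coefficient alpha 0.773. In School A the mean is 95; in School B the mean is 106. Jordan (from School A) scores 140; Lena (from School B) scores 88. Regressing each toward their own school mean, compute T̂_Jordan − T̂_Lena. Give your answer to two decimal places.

37.70

T̂_Jordan = 0.773(140) + 0.227(95) = 129.7850
T̂_Lena = 0.773(88) + 0.227(106) = 92.0860
Difference = 129.7850 − 92.0860 = 37.6990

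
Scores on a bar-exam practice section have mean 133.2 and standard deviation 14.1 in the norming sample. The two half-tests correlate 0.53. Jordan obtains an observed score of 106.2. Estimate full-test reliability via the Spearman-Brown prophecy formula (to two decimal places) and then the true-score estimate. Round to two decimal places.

114.57

Spearman-Brown: ρ = 2r/(1 + r) = 2(0.53)/(1 + 0.53) = 1.060/1.53 = 0.6928 → 0.69
T̂ = 0.69(106.2) + 0.31(133.2) = 73.278 + 41.292 = 114.570 → 114.57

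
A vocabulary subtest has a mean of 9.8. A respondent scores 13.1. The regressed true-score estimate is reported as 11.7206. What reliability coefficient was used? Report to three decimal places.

T̂ = ρX + (1 − ρ)μ  ⇒  T̂ − μ = ρ(X − μ)
ρ = (T̂ − μ)/(X − μ) = (11.7206 − 9.8) / (13.1 − 9.8) = 1.9206 / 3.3 = 0.58200

0.582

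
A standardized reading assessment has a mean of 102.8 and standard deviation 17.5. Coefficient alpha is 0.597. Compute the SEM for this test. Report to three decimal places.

11.109

SEM = SD · √(1 − ρ) = 17.5 × √0.403 = 17.5 × 0.6348 = 11.1094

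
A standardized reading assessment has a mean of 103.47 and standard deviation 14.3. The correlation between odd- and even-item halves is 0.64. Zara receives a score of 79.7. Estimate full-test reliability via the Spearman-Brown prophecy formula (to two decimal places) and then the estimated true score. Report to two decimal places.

84.93

Spearman-Brown: ρ = 2r/(1 + r) = 2(0.64)/(1 + 0.64) = 1.280/1.64 = 0.7805 → 0.78
T̂ = 0.78(79.7) + 0.22(103.47) = 62.166 + 22.7634 = 84.929 → 84.93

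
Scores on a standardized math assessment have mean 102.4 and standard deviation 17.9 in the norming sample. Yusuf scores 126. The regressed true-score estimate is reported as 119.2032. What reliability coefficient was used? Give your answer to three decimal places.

0.712

T̂ = ρX + (1 − ρ)μ  ⇒  T̂ − μ = ρ(X − μ)
ρ = (T̂ − μ)/(X − μ) = (119.2032 − 102.4) / (126 − 102.4) = 16.8032 / 23.6 = 0.71200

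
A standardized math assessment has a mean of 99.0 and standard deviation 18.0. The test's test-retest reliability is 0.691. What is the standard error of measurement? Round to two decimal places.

SEM = SD · √(1 − ρ) = 18.0 × √0.309 = 18.0 × 0.5559 = 10.006

10.01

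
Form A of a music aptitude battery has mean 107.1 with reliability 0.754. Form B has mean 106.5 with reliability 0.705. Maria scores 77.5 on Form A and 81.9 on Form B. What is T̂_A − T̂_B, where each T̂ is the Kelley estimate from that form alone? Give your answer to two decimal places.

T̂_A = 0.754(77.5) + 0.246(107.1) = 84.7816
T̂_B = 0.705(81.9) + 0.295(106.5) = 89.1570
T̂_A − T̂_B = -4.3754

-4.38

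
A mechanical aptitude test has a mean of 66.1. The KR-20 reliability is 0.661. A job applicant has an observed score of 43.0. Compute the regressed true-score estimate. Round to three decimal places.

50.831

Regress the observed score toward the mean by the unreliability: T̂ = 0.661·43.0 + 0.339·66.1 = 28.4230 + 22.4079 = 50.8309.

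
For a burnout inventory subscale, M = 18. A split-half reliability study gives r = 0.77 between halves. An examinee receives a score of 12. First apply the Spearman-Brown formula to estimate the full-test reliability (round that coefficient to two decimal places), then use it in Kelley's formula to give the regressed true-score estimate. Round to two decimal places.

Spearman-Brown: ρ = 2r/(1 + r) = 2(0.77)/(1 + 0.77) = 1.540/1.77 = 0.8701 → 0.87
T̂ = ρX + (1 − ρ)μ
  = 0.87 × 12 + 0.13 × 18
  = 10.44 + 2.34
  = 12.780
  ≈ 12.78

12.78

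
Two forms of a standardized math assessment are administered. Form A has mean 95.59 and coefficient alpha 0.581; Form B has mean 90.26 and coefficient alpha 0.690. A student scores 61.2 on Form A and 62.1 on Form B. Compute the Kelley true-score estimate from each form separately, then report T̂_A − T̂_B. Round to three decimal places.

4.780

T̂_A = 0.581(61.2) + 0.419(95.59) = 75.60941
T̂_B = 0.690(62.1) + 0.310(90.26) = 70.82960
T̂_A − T̂_B = 4.77981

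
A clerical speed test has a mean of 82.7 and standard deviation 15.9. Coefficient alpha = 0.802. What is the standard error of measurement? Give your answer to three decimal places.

7.075

SEM = SD · √(1 − ρ) = 15.9 × √0.198 = 15.9 × 0.4450 = 7.0751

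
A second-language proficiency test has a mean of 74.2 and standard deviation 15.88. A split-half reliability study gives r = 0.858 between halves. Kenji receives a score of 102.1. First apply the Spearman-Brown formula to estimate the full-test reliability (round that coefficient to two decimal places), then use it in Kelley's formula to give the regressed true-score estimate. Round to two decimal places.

99.87

Spearman-Brown: ρ = 2r/(1 + r) = 2(0.858)/(1 + 0.858) = 1.7160/1.858 = 0.9236 → 0.92
T̂ = ρX + (1 − ρ)μ
  = 0.92 × 102.1 + 0.08 × 74.2
  = 93.932 + 5.936
  = 99.868
  ≈ 99.87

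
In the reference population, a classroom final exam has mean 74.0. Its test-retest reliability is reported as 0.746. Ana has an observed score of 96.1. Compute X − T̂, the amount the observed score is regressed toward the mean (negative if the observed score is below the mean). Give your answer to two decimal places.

Regress the observed score toward the mean by the unreliability: T̂ = 0.746·96.1 + 0.254·74.0 = 71.6906 + 18.7960 = 90.4866.
X − T̂ = 96.1 − 90.487 = 5.613 → 5.61

5.61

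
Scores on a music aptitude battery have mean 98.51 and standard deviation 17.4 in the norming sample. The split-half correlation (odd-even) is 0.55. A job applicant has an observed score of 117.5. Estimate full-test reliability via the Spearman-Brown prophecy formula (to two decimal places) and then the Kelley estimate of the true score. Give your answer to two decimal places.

111.99

Spearman-Brown: ρ = 2r/(1 + r) = 2(0.55)/(1 + 0.55) = 1.100/1.55 = 0.7097 → 0.71
T̂ = ρX + (1 − ρ)μ
  = 0.71 × 117.5 + 0.29 × 98.51
  = 83.425 + 28.5679
  = 111.993
  ≈ 111.99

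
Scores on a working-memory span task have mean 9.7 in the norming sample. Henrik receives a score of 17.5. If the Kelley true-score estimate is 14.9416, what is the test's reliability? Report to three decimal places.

T̂ = ρX + (1 − ρ)μ  ⇒  T̂ − μ = ρ(X − μ)
ρ = (T̂ − μ)/(X − μ) = (14.9416 − 9.7) / (17.5 − 9.7) = 5.2416 / 7.8 = 0.67200

0.672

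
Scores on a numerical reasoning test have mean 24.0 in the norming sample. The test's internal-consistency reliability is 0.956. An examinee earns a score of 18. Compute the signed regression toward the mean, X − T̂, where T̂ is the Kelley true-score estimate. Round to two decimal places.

T̂ = 0.956(18) + 0.044(24.0) = 17.208 + 1.0560 = 18.2640 → 18.264
X − T̂ = 18 − 18.264 = -0.264 → -0.26

-0.26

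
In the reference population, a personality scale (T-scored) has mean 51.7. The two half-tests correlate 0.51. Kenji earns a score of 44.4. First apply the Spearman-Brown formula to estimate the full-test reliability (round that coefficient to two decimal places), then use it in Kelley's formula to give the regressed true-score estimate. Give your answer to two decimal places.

46.74

Spearman-Brown: ρ = 2r/(1 + r) = 2(0.51)/(1 + 0.51) = 1.020/1.51 = 0.6755 → 0.68
T̂ = 0.68(44.4) + 0.32(51.7) = 30.192 + 16.544 = 46.736 → 46.74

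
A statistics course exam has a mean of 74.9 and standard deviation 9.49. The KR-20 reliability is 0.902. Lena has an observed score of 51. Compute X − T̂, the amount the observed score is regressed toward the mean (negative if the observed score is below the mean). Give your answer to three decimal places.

T̂ = 0.902(51) + 0.098(74.9) = 46.002 + 7.3402 = 53.34220 → 53.3422
X − T̂ = 51 − 53.3422 = -2.3422 → -2.342

-2.342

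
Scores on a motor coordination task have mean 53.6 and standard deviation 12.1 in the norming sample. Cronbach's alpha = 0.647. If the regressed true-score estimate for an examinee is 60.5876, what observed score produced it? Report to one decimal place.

T̂ = ρX + (1 − ρ)μ  ⇒  X = (T̂ − (1 − ρ)μ) / ρ
X = (60.5876 − 0.353 × 53.6) / 0.647 = (60.5876 − 18.9208) / 0.647 = 41.6668 / 0.647 = 64.400

64.4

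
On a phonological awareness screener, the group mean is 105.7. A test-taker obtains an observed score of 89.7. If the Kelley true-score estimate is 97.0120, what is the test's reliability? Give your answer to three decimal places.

T̂ = ρX + (1 − ρ)μ  ⇒  T̂ − μ = ρ(X − μ)
ρ = (T̂ − μ)/(X − μ) = (97.0120 − 105.7) / (89.7 − 105.7) = -8.6880 / -16.0 = 0.54300

0.543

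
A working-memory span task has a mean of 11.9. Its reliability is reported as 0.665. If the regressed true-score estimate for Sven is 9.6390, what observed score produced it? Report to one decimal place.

8.5

T̂ = ρX + (1 − ρ)μ  ⇒  X = (T̂ − (1 − ρ)μ) / ρ
X = (9.6390 − 0.335 × 11.9) / 0.665 = (9.6390 − 3.9865) / 0.665 = 5.6525 / 0.665 = 8.500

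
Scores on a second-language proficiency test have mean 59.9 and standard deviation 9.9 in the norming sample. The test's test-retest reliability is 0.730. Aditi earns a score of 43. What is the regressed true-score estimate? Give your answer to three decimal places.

47.563

Weight the observed score by reliability and the mean by (1 − reliability): T̂ = 0.730·43 + 0.270·59.9 = 31.390 + 16.1730 = 47.5630.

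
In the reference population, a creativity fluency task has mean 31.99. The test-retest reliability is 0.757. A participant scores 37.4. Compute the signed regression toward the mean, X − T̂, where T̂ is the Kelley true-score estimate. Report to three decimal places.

1.315

Weight the observed score by reliability and the mean by (1 − reliability): T̂ = 0.757·37.4 + 0.243·31.99 = 28.3118 + 7.77357 = 36.08537.
X − T̂ = 37.4 − 36.0854 = 1.3146 → 1.315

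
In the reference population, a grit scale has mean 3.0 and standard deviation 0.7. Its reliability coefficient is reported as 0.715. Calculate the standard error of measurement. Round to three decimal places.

0.374

SEM = SD · √(1 − ρ) = 0.7 × √0.285 = 0.7 × 0.5339 = 0.3737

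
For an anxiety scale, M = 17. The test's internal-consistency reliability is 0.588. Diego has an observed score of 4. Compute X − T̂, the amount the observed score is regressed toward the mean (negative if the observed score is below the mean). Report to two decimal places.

Kelley's formula gives T̂ = 0.588·4 + 0.412·17 = 2.352 + 7.004 = 9.3560.
X − T̂ = 4 − 9.356 = -5.356 → -5.36

-5.36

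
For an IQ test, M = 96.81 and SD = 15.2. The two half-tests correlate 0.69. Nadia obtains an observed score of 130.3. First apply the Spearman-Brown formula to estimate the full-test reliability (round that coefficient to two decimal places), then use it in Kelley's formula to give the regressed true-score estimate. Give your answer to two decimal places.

124.27

Spearman-Brown: ρ = 2r/(1 + r) = 2(0.69)/(1 + 0.69) = 1.380/1.69 = 0.8166 → 0.82
T̂ = ρX + (1 − ρ)μ
  = 0.82 × 130.3 + 0.18 × 96.81
  = 106.846 + 17.4258
  = 124.272
  ≈ 124.27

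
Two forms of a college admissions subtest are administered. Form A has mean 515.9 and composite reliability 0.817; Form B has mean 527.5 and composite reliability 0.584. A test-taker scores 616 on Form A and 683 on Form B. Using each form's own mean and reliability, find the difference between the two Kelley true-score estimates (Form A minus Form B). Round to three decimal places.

-20.630

T̂_A = 0.817(616) + 0.183(515.9) = 597.68170
T̂_B = 0.584(683) + 0.416(527.5) = 618.31200
T̂_A − T̂_B = -20.63030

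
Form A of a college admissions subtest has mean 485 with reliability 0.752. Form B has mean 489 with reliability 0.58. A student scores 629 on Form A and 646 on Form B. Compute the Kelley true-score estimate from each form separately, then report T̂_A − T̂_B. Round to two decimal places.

13.23

T̂_A = 0.752(629) + 0.248(485) = 593.2880
T̂_B = 0.58(646) + 0.42(489) = 580.0600
T̂_A − T̂_B = 13.2280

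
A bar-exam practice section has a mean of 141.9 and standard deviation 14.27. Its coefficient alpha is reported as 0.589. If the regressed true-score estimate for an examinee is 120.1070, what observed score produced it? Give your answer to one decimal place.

104.9

T̂ = ρX + (1 − ρ)μ  ⇒  X = (T̂ − (1 − ρ)μ) / ρ
X = (120.1070 − 0.411 × 141.9) / 0.589 = (120.1070 − 58.3209) / 0.589 = 61.7861 / 0.589 = 104.900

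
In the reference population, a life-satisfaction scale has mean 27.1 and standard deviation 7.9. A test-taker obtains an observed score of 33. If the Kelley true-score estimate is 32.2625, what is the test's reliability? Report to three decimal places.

0.875

T̂ = ρX + (1 − ρ)μ  ⇒  T̂ − μ = ρ(X − μ)
ρ = (T̂ − μ)/(X − μ) = (32.2625 − 27.1) / (33 − 27.1) = 5.1625 / 5.9 = 0.87500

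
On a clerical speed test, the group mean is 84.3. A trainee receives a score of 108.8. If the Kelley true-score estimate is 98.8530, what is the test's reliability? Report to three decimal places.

0.594

T̂ = ρX + (1 − ρ)μ  ⇒  T̂ − μ = ρ(X − μ)
ρ = (T̂ − μ)/(X − μ) = (98.8530 − 84.3) / (108.8 − 84.3) = 14.5530 / 24.5 = 0.59400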